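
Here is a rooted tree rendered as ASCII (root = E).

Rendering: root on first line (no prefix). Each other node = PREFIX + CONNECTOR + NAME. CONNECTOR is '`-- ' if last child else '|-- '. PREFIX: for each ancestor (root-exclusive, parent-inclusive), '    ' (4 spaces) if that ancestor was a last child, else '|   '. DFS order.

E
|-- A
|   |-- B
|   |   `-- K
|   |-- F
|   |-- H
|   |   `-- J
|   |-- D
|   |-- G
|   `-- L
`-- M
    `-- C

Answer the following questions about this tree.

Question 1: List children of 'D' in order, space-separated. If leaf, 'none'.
Node D's children (from adjacency): (leaf)

Answer: none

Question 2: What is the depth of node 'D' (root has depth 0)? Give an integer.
Answer: 2

Derivation:
Path from root to D: E -> A -> D
Depth = number of edges = 2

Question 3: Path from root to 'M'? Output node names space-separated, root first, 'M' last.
Answer: E M

Derivation:
Walk down from root: E -> M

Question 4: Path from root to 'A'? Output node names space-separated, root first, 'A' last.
Answer: E A

Derivation:
Walk down from root: E -> A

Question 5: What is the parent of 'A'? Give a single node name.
Scan adjacency: A appears as child of E

Answer: E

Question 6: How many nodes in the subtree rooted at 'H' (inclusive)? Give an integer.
Answer: 2

Derivation:
Subtree rooted at H contains: H, J
Count = 2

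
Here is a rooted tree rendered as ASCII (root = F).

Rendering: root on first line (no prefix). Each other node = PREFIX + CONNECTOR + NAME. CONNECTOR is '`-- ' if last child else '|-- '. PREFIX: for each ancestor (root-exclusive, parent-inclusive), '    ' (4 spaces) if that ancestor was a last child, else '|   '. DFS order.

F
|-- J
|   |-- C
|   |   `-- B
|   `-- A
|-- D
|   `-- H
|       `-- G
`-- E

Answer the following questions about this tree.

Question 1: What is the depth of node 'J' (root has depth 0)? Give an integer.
Path from root to J: F -> J
Depth = number of edges = 1

Answer: 1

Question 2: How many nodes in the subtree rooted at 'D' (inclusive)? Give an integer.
Subtree rooted at D contains: D, G, H
Count = 3

Answer: 3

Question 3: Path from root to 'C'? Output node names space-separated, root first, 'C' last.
Answer: F J C

Derivation:
Walk down from root: F -> J -> C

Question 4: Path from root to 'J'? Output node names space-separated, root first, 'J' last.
Walk down from root: F -> J

Answer: F J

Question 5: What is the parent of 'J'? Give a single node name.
Answer: F

Derivation:
Scan adjacency: J appears as child of F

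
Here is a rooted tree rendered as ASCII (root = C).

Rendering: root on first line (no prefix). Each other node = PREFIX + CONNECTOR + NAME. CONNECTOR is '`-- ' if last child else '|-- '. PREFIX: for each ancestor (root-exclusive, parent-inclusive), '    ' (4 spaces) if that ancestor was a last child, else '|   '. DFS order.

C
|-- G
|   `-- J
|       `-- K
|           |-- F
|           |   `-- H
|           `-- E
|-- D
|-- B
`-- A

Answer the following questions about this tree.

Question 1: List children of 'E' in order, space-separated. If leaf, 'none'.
Node E's children (from adjacency): (leaf)

Answer: none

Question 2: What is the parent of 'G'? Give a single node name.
Scan adjacency: G appears as child of C

Answer: C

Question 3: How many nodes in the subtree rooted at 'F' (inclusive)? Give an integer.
Answer: 2

Derivation:
Subtree rooted at F contains: F, H
Count = 2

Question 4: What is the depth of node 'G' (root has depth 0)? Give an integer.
Path from root to G: C -> G
Depth = number of edges = 1

Answer: 1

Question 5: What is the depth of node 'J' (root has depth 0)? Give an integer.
Answer: 2

Derivation:
Path from root to J: C -> G -> J
Depth = number of edges = 2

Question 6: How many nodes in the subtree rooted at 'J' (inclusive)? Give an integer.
Answer: 5

Derivation:
Subtree rooted at J contains: E, F, H, J, K
Count = 5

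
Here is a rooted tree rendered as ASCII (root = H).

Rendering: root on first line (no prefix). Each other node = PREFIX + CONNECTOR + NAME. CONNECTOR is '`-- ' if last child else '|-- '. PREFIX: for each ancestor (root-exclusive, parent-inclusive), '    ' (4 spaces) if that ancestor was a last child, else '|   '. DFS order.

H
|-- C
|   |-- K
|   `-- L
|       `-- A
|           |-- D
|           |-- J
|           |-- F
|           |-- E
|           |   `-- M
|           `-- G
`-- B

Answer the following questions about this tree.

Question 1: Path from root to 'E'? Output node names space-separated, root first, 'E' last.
Walk down from root: H -> C -> L -> A -> E

Answer: H C L A E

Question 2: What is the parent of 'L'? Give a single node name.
Answer: C

Derivation:
Scan adjacency: L appears as child of C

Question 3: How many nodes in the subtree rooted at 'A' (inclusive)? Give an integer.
Subtree rooted at A contains: A, D, E, F, G, J, M
Count = 7

Answer: 7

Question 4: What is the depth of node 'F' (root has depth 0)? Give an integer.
Answer: 4

Derivation:
Path from root to F: H -> C -> L -> A -> F
Depth = number of edges = 4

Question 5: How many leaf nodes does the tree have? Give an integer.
Leaves (nodes with no children): B, D, F, G, J, K, M

Answer: 7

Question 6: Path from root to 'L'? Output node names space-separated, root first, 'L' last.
Answer: H C L

Derivation:
Walk down from root: H -> C -> L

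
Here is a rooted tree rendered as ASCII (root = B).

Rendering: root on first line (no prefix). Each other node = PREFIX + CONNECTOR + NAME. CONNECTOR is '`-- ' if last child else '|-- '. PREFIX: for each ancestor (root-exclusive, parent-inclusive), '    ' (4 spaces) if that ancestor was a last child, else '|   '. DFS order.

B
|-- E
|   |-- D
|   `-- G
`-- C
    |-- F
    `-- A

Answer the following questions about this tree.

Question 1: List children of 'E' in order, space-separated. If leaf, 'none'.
Answer: D G

Derivation:
Node E's children (from adjacency): D, G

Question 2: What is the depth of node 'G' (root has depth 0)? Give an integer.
Path from root to G: B -> E -> G
Depth = number of edges = 2

Answer: 2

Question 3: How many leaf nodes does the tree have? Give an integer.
Leaves (nodes with no children): A, D, F, G

Answer: 4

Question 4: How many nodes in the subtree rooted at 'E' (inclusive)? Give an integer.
Answer: 3

Derivation:
Subtree rooted at E contains: D, E, G
Count = 3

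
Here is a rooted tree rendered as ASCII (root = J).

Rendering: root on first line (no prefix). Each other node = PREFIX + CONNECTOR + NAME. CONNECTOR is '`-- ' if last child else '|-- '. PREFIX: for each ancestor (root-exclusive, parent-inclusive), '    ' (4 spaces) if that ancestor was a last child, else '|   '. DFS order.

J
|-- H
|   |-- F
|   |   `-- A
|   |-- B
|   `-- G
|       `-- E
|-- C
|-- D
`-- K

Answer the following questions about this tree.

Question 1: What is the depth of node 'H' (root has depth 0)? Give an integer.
Path from root to H: J -> H
Depth = number of edges = 1

Answer: 1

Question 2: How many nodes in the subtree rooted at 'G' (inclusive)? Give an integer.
Answer: 2

Derivation:
Subtree rooted at G contains: E, G
Count = 2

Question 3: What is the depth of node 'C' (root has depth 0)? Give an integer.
Answer: 1

Derivation:
Path from root to C: J -> C
Depth = number of edges = 1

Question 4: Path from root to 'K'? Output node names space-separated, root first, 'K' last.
Walk down from root: J -> K

Answer: J K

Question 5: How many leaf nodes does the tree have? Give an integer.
Leaves (nodes with no children): A, B, C, D, E, K

Answer: 6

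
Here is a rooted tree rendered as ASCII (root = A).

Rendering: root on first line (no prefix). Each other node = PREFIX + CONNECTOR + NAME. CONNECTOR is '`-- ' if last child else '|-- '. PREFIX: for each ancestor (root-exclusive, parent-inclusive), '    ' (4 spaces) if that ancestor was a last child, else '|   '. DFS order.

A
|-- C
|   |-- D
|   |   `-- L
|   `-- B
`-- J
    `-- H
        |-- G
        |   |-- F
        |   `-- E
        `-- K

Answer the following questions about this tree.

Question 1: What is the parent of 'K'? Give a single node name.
Scan adjacency: K appears as child of H

Answer: H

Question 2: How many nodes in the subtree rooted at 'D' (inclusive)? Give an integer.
Subtree rooted at D contains: D, L
Count = 2

Answer: 2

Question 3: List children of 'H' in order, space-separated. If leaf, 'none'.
Node H's children (from adjacency): G, K

Answer: G K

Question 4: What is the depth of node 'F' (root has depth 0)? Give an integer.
Path from root to F: A -> J -> H -> G -> F
Depth = number of edges = 4

Answer: 4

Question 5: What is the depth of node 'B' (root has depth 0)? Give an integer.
Answer: 2

Derivation:
Path from root to B: A -> C -> B
Depth = number of edges = 2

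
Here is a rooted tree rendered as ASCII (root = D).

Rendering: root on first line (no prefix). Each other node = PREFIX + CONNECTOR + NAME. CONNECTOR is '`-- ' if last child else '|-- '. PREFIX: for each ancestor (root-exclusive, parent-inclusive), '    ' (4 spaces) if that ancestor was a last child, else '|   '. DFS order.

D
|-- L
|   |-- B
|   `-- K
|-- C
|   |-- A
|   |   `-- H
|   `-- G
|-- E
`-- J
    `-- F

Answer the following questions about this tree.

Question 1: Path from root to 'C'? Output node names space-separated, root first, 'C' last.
Walk down from root: D -> C

Answer: D C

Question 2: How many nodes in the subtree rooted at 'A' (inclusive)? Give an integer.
Answer: 2

Derivation:
Subtree rooted at A contains: A, H
Count = 2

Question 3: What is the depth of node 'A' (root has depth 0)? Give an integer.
Path from root to A: D -> C -> A
Depth = number of edges = 2

Answer: 2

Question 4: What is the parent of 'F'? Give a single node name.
Answer: J

Derivation:
Scan adjacency: F appears as child of J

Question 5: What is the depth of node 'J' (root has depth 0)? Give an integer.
Answer: 1

Derivation:
Path from root to J: D -> J
Depth = number of edges = 1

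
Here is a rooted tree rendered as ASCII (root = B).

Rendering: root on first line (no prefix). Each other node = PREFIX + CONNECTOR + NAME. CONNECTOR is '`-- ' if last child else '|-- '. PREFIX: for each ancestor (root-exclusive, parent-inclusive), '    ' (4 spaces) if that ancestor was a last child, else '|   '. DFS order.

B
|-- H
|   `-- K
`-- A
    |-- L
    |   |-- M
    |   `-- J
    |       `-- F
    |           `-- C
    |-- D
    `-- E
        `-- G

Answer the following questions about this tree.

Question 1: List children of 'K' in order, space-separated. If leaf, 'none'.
Answer: none

Derivation:
Node K's children (from adjacency): (leaf)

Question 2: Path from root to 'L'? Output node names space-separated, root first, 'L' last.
Answer: B A L

Derivation:
Walk down from root: B -> A -> L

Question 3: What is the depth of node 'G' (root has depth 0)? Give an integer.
Answer: 3

Derivation:
Path from root to G: B -> A -> E -> G
Depth = number of edges = 3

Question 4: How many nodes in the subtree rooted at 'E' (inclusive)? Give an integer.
Subtree rooted at E contains: E, G
Count = 2

Answer: 2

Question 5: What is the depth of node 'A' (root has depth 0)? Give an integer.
Path from root to A: B -> A
Depth = number of edges = 1

Answer: 1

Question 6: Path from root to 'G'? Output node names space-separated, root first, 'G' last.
Answer: B A E G

Derivation:
Walk down from root: B -> A -> E -> G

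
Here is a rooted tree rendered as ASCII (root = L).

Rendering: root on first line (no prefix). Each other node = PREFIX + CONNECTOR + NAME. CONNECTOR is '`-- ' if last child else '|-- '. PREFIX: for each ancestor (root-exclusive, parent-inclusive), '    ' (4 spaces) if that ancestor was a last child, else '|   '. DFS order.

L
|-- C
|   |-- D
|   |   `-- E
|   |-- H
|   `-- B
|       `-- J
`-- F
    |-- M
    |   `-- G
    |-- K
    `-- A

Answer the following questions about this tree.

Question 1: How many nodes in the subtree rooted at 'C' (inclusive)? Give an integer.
Subtree rooted at C contains: B, C, D, E, H, J
Count = 6

Answer: 6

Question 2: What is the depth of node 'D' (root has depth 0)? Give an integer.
Path from root to D: L -> C -> D
Depth = number of edges = 2

Answer: 2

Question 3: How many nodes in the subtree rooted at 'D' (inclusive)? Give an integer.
Subtree rooted at D contains: D, E
Count = 2

Answer: 2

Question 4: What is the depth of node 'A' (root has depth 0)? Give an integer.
Answer: 2

Derivation:
Path from root to A: L -> F -> A
Depth = number of edges = 2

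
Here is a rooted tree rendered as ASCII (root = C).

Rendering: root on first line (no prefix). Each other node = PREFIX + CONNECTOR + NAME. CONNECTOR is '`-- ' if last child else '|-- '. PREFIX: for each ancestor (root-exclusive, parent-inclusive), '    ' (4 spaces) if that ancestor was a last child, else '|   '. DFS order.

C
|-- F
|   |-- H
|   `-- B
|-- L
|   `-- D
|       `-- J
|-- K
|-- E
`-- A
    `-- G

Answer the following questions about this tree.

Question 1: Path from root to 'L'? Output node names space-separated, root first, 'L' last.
Answer: C L

Derivation:
Walk down from root: C -> L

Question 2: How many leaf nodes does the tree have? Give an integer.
Leaves (nodes with no children): B, E, G, H, J, K

Answer: 6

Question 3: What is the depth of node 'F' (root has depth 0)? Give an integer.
Path from root to F: C -> F
Depth = number of edges = 1

Answer: 1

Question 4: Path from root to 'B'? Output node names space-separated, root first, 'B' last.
Answer: C F B

Derivation:
Walk down from root: C -> F -> B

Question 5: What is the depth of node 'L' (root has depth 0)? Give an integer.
Answer: 1

Derivation:
Path from root to L: C -> L
Depth = number of edges = 1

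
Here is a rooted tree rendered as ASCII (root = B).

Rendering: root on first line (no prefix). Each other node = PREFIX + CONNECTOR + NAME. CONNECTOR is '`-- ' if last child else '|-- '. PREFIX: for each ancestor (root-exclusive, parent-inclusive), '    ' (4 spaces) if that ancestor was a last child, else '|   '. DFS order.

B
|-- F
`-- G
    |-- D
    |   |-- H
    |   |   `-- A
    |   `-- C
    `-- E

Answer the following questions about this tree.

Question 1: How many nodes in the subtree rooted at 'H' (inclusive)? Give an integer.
Answer: 2

Derivation:
Subtree rooted at H contains: A, H
Count = 2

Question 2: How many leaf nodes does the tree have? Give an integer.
Answer: 4

Derivation:
Leaves (nodes with no children): A, C, E, F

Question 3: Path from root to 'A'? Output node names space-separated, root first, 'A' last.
Walk down from root: B -> G -> D -> H -> A

Answer: B G D H A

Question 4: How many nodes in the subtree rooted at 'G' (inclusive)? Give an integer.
Subtree rooted at G contains: A, C, D, E, G, H
Count = 6

Answer: 6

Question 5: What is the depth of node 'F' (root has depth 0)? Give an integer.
Path from root to F: B -> F
Depth = number of edges = 1

Answer: 1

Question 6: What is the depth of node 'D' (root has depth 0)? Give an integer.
Answer: 2

Derivation:
Path from root to D: B -> G -> D
Depth = number of edges = 2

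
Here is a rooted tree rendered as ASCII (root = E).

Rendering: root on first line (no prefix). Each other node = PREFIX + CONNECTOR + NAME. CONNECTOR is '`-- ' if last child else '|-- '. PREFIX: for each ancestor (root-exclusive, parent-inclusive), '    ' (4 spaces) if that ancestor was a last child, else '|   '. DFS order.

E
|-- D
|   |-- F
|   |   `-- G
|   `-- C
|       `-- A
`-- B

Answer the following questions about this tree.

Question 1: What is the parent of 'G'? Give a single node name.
Scan adjacency: G appears as child of F

Answer: F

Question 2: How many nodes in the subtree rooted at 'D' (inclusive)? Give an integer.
Subtree rooted at D contains: A, C, D, F, G
Count = 5

Answer: 5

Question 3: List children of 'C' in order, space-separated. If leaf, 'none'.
Answer: A

Derivation:
Node C's children (from adjacency): A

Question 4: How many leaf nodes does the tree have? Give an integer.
Answer: 3

Derivation:
Leaves (nodes with no children): A, B, G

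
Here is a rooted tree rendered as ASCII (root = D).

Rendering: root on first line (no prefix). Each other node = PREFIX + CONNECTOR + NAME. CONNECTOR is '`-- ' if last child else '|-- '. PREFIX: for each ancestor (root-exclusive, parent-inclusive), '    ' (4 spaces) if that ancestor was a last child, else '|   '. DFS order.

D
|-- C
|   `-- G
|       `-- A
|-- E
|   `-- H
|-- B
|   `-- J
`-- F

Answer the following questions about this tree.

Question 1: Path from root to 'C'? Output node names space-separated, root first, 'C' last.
Walk down from root: D -> C

Answer: D C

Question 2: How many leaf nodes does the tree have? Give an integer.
Leaves (nodes with no children): A, F, H, J

Answer: 4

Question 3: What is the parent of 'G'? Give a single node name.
Scan adjacency: G appears as child of C

Answer: C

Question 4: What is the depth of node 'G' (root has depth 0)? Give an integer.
Path from root to G: D -> C -> G
Depth = number of edges = 2

Answer: 2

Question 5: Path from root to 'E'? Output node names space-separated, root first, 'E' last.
Walk down from root: D -> E

Answer: D E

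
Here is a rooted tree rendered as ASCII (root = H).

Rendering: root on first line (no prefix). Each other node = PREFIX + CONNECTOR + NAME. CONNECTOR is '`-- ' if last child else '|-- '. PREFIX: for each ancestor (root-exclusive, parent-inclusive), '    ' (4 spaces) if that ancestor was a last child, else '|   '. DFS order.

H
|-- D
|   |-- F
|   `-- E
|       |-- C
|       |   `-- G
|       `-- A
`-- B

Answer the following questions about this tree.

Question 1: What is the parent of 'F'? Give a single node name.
Answer: D

Derivation:
Scan adjacency: F appears as child of D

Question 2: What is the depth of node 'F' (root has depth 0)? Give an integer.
Path from root to F: H -> D -> F
Depth = number of edges = 2

Answer: 2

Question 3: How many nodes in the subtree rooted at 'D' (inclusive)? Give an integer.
Subtree rooted at D contains: A, C, D, E, F, G
Count = 6

Answer: 6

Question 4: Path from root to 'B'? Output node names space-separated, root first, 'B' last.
Answer: H B

Derivation:
Walk down from root: H -> B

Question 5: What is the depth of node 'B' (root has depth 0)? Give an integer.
Path from root to B: H -> B
Depth = number of edges = 1

Answer: 1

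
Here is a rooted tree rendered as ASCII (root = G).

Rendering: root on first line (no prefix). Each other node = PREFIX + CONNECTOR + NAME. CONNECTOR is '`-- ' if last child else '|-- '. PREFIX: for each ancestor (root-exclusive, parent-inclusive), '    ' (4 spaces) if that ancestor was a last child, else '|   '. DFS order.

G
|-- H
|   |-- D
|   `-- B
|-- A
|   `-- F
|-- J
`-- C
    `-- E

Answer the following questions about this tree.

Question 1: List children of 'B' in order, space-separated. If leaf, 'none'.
Answer: none

Derivation:
Node B's children (from adjacency): (leaf)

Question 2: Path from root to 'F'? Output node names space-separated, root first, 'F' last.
Walk down from root: G -> A -> F

Answer: G A F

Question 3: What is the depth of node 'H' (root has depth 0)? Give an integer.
Path from root to H: G -> H
Depth = number of edges = 1

Answer: 1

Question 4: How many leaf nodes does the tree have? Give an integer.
Answer: 5

Derivation:
Leaves (nodes with no children): B, D, E, F, J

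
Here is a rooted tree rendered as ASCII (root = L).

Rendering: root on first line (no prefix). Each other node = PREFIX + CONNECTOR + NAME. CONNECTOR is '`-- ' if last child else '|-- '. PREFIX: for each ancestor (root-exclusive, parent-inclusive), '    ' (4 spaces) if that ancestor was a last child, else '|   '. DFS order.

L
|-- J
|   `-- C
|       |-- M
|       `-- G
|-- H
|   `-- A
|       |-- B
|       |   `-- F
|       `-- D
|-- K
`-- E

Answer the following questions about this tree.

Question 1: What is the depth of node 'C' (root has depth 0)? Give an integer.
Path from root to C: L -> J -> C
Depth = number of edges = 2

Answer: 2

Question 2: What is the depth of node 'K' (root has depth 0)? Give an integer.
Answer: 1

Derivation:
Path from root to K: L -> K
Depth = number of edges = 1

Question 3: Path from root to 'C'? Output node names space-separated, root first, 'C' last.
Answer: L J C

Derivation:
Walk down from root: L -> J -> C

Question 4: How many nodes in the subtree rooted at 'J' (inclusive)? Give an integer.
Answer: 4

Derivation:
Subtree rooted at J contains: C, G, J, M
Count = 4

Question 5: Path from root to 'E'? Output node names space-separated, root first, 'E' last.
Answer: L E

Derivation:
Walk down from root: L -> E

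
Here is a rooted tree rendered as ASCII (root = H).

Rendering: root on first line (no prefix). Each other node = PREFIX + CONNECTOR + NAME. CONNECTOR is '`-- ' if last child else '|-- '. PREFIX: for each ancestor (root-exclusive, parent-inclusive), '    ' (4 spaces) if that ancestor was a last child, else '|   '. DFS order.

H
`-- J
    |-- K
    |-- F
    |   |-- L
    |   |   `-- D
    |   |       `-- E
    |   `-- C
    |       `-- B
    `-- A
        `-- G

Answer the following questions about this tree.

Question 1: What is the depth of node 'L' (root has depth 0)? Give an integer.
Answer: 3

Derivation:
Path from root to L: H -> J -> F -> L
Depth = number of edges = 3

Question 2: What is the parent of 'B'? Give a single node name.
Scan adjacency: B appears as child of C

Answer: C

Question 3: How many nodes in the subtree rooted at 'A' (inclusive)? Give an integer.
Subtree rooted at A contains: A, G
Count = 2

Answer: 2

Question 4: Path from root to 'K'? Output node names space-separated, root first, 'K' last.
Answer: H J K

Derivation:
Walk down from root: H -> J -> K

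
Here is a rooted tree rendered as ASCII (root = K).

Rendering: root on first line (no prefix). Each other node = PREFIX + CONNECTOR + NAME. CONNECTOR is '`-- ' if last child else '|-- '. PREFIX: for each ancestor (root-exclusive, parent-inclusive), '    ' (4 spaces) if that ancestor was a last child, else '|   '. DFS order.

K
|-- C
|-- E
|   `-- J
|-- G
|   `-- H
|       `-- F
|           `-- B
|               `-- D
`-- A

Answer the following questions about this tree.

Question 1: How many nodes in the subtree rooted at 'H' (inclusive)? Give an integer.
Answer: 4

Derivation:
Subtree rooted at H contains: B, D, F, H
Count = 4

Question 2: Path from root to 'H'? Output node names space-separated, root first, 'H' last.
Answer: K G H

Derivation:
Walk down from root: K -> G -> H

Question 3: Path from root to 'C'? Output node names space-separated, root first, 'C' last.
Walk down from root: K -> C

Answer: K C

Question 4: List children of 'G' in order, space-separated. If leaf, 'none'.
Answer: H

Derivation:
Node G's children (from adjacency): H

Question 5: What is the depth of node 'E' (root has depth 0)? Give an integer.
Path from root to E: K -> E
Depth = number of edges = 1

Answer: 1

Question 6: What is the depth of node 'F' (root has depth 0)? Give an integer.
Path from root to F: K -> G -> H -> F
Depth = number of edges = 3

Answer: 3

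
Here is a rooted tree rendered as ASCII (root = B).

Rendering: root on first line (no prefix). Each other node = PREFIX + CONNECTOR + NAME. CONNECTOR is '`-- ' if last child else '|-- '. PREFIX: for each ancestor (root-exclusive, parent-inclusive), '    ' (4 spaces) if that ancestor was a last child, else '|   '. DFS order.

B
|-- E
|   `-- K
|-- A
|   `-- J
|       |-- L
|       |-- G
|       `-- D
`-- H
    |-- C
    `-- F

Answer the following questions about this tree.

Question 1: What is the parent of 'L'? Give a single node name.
Scan adjacency: L appears as child of J

Answer: J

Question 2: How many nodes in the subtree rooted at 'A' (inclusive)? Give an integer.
Subtree rooted at A contains: A, D, G, J, L
Count = 5

Answer: 5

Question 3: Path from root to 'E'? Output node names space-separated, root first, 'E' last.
Answer: B E

Derivation:
Walk down from root: B -> E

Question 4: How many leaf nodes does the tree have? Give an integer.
Answer: 6

Derivation:
Leaves (nodes with no children): C, D, F, G, K, L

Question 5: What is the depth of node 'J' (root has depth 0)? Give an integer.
Path from root to J: B -> A -> J
Depth = number of edges = 2

Answer: 2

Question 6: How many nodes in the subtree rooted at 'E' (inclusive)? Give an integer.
Subtree rooted at E contains: E, K
Count = 2

Answer: 2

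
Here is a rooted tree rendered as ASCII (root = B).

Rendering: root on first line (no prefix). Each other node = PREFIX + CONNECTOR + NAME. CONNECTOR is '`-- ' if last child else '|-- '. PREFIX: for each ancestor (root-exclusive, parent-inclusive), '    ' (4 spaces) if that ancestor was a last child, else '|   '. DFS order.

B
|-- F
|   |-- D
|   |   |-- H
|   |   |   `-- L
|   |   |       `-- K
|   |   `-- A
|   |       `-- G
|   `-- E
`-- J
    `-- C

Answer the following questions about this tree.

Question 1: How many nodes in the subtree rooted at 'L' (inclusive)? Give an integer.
Answer: 2

Derivation:
Subtree rooted at L contains: K, L
Count = 2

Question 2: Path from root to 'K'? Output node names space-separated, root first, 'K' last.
Walk down from root: B -> F -> D -> H -> L -> K

Answer: B F D H L K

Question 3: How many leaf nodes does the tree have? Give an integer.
Leaves (nodes with no children): C, E, G, K

Answer: 4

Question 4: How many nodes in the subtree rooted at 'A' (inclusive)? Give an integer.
Subtree rooted at A contains: A, G
Count = 2

Answer: 2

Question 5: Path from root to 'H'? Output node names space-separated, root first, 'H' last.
Answer: B F D H

Derivation:
Walk down from root: B -> F -> D -> H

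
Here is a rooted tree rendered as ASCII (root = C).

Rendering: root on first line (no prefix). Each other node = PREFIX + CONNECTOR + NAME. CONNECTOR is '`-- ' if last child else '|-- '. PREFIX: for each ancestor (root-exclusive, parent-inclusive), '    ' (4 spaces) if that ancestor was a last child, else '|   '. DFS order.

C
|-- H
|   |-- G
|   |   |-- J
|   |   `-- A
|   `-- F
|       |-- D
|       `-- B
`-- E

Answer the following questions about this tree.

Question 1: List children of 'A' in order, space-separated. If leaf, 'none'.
Node A's children (from adjacency): (leaf)

Answer: none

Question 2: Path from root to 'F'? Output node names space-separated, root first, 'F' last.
Answer: C H F

Derivation:
Walk down from root: C -> H -> F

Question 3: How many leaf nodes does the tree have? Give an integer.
Leaves (nodes with no children): A, B, D, E, J

Answer: 5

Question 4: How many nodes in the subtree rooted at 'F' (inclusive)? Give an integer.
Answer: 3

Derivation:
Subtree rooted at F contains: B, D, F
Count = 3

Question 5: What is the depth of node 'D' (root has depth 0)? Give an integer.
Path from root to D: C -> H -> F -> D
Depth = number of edges = 3

Answer: 3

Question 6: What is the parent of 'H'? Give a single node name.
Scan adjacency: H appears as child of C

Answer: C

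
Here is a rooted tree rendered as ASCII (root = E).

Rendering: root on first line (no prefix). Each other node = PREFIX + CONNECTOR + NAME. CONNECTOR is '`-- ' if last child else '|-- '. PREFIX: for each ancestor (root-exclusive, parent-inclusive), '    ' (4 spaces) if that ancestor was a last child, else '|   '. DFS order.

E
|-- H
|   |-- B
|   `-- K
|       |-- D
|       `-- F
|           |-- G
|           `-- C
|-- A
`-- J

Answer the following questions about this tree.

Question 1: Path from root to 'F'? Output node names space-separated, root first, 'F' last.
Answer: E H K F

Derivation:
Walk down from root: E -> H -> K -> F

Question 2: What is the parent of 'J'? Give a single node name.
Answer: E

Derivation:
Scan adjacency: J appears as child of E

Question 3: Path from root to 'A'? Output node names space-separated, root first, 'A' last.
Answer: E A

Derivation:
Walk down from root: E -> A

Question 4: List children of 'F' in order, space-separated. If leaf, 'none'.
Node F's children (from adjacency): G, C

Answer: G C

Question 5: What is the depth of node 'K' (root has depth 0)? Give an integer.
Answer: 2

Derivation:
Path from root to K: E -> H -> K
Depth = number of edges = 2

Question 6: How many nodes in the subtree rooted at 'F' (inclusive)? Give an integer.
Answer: 3

Derivation:
Subtree rooted at F contains: C, F, G
Count = 3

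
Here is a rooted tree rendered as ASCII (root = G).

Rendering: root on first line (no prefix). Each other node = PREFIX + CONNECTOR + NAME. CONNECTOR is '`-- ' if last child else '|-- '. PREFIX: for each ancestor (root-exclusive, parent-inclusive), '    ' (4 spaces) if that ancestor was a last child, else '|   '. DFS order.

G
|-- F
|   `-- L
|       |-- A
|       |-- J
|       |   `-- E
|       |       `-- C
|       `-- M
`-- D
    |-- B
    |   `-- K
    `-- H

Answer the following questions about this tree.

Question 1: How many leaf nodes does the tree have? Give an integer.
Answer: 5

Derivation:
Leaves (nodes with no children): A, C, H, K, M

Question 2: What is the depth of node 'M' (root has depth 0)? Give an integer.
Path from root to M: G -> F -> L -> M
Depth = number of edges = 3

Answer: 3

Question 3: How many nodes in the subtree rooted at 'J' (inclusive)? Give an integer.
Subtree rooted at J contains: C, E, J
Count = 3

Answer: 3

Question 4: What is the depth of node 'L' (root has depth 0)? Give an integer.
Path from root to L: G -> F -> L
Depth = number of edges = 2

Answer: 2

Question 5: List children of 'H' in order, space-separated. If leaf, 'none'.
Node H's children (from adjacency): (leaf)

Answer: none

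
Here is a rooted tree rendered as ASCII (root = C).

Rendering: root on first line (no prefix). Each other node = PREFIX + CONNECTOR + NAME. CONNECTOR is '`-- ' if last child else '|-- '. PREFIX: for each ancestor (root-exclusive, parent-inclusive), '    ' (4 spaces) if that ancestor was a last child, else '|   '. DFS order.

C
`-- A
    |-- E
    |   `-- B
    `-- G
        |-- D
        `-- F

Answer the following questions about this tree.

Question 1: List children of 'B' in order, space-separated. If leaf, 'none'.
Node B's children (from adjacency): (leaf)

Answer: none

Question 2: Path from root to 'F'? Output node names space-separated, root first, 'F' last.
Walk down from root: C -> A -> G -> F

Answer: C A G F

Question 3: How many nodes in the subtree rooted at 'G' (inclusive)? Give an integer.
Subtree rooted at G contains: D, F, G
Count = 3

Answer: 3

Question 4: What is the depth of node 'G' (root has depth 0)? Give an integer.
Path from root to G: C -> A -> G
Depth = number of edges = 2

Answer: 2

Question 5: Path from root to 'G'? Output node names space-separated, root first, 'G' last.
Walk down from root: C -> A -> G

Answer: C A G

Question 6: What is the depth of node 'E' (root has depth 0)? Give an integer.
Answer: 2

Derivation:
Path from root to E: C -> A -> E
Depth = number of edges = 2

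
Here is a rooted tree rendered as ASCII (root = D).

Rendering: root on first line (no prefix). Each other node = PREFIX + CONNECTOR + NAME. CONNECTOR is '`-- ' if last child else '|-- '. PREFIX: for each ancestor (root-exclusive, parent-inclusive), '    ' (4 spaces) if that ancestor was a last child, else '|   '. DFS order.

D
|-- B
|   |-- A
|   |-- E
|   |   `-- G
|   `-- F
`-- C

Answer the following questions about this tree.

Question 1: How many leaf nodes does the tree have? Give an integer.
Leaves (nodes with no children): A, C, F, G

Answer: 4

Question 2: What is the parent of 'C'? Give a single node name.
Scan adjacency: C appears as child of D

Answer: D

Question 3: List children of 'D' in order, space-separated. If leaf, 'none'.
Answer: B C

Derivation:
Node D's children (from adjacency): B, C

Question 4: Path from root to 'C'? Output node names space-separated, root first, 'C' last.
Answer: D C

Derivation:
Walk down from root: D -> C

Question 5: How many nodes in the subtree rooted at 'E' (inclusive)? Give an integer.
Answer: 2

Derivation:
Subtree rooted at E contains: E, G
Count = 2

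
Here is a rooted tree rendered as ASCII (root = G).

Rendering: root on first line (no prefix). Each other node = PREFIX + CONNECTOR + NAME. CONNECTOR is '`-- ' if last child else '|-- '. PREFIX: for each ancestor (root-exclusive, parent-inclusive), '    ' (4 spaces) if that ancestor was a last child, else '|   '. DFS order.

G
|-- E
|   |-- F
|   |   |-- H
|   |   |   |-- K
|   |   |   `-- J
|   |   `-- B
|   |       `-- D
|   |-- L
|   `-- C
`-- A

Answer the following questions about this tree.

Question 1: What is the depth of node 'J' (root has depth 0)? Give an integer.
Answer: 4

Derivation:
Path from root to J: G -> E -> F -> H -> J
Depth = number of edges = 4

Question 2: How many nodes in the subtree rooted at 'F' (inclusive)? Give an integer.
Answer: 6

Derivation:
Subtree rooted at F contains: B, D, F, H, J, K
Count = 6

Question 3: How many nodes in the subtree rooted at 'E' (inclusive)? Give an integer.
Answer: 9

Derivation:
Subtree rooted at E contains: B, C, D, E, F, H, J, K, L
Count = 9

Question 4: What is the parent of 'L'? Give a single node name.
Scan adjacency: L appears as child of E

Answer: E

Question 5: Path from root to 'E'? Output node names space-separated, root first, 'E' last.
Walk down from root: G -> E

Answer: G E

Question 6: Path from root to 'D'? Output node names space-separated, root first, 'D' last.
Walk down from root: G -> E -> F -> B -> D

Answer: G E F B D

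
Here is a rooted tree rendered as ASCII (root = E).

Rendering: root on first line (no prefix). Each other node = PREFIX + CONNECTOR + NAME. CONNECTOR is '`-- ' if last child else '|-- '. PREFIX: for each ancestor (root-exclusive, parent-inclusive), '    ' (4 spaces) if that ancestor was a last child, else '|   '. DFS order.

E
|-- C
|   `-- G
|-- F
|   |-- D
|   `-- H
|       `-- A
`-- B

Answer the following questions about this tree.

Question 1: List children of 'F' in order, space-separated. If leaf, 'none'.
Answer: D H

Derivation:
Node F's children (from adjacency): D, H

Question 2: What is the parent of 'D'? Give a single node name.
Scan adjacency: D appears as child of F

Answer: F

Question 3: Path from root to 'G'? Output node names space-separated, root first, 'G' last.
Answer: E C G

Derivation:
Walk down from root: E -> C -> G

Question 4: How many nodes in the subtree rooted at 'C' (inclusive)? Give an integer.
Answer: 2

Derivation:
Subtree rooted at C contains: C, G
Count = 2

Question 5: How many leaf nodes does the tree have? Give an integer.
Leaves (nodes with no children): A, B, D, G

Answer: 4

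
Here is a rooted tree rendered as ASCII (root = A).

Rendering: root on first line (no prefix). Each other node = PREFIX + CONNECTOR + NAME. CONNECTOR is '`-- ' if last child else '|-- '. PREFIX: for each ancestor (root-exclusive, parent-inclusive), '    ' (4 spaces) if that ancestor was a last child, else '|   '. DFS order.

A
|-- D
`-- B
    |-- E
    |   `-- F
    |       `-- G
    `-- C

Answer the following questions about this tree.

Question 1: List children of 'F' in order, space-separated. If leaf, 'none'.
Node F's children (from adjacency): G

Answer: G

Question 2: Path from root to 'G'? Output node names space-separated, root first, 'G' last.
Walk down from root: A -> B -> E -> F -> G

Answer: A B E F G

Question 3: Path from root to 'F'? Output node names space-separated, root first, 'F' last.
Answer: A B E F

Derivation:
Walk down from root: A -> B -> E -> F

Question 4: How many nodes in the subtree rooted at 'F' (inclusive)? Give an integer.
Answer: 2

Derivation:
Subtree rooted at F contains: F, G
Count = 2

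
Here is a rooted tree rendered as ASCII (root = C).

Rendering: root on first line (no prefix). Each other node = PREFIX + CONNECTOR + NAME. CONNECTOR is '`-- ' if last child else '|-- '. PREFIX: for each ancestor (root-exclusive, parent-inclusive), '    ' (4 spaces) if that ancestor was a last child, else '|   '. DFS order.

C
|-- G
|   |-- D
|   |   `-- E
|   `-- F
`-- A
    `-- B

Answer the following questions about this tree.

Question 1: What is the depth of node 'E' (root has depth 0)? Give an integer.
Path from root to E: C -> G -> D -> E
Depth = number of edges = 3

Answer: 3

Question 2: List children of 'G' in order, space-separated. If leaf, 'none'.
Answer: D F

Derivation:
Node G's children (from adjacency): D, F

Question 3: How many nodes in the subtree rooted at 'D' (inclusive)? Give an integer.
Subtree rooted at D contains: D, E
Count = 2

Answer: 2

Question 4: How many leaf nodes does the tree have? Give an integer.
Leaves (nodes with no children): B, E, F

Answer: 3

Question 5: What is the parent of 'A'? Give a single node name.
Answer: C

Derivation:
Scan adjacency: A appears as child of C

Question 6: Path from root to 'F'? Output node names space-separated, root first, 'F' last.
Walk down from root: C -> G -> F

Answer: C G F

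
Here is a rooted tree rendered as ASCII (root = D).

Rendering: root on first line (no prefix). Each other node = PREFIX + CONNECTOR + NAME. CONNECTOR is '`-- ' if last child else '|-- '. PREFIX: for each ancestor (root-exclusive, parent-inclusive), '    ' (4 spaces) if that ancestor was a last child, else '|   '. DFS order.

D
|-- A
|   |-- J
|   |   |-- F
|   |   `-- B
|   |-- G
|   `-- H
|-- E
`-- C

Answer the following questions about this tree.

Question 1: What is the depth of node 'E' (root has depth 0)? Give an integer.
Path from root to E: D -> E
Depth = number of edges = 1

Answer: 1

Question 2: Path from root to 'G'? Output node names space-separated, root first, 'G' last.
Answer: D A G

Derivation:
Walk down from root: D -> A -> G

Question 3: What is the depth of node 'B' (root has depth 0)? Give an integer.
Answer: 3

Derivation:
Path from root to B: D -> A -> J -> B
Depth = number of edges = 3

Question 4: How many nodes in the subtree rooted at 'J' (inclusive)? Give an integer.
Subtree rooted at J contains: B, F, J
Count = 3

Answer: 3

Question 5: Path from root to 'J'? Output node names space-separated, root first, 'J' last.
Answer: D A J

Derivation:
Walk down from root: D -> A -> J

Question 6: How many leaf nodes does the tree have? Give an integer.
Leaves (nodes with no children): B, C, E, F, G, H

Answer: 6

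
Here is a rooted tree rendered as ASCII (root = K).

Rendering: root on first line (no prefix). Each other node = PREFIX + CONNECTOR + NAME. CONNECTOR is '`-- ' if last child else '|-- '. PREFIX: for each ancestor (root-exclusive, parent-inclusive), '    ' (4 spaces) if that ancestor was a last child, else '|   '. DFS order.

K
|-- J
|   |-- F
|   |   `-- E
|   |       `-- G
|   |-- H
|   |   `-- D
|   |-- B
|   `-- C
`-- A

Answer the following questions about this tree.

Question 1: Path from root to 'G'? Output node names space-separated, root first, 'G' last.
Answer: K J F E G

Derivation:
Walk down from root: K -> J -> F -> E -> G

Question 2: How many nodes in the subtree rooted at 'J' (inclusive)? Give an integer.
Answer: 8

Derivation:
Subtree rooted at J contains: B, C, D, E, F, G, H, J
Count = 8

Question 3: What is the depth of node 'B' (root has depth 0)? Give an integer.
Answer: 2

Derivation:
Path from root to B: K -> J -> B
Depth = number of edges = 2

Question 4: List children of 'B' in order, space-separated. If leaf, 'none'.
Node B's children (from adjacency): (leaf)

Answer: none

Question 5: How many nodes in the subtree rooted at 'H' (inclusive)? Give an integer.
Subtree rooted at H contains: D, H
Count = 2

Answer: 2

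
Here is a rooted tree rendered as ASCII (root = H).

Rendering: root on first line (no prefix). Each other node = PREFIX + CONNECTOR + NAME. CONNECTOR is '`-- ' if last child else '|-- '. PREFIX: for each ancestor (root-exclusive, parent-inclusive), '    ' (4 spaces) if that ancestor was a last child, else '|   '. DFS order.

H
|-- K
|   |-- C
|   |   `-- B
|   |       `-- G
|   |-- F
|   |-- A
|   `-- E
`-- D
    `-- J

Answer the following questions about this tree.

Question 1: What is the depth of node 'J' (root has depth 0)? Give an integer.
Answer: 2

Derivation:
Path from root to J: H -> D -> J
Depth = number of edges = 2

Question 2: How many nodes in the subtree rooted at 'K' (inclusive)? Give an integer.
Subtree rooted at K contains: A, B, C, E, F, G, K
Count = 7

Answer: 7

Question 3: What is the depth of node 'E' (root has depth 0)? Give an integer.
Path from root to E: H -> K -> E
Depth = number of edges = 2

Answer: 2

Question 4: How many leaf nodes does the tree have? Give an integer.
Leaves (nodes with no children): A, E, F, G, J

Answer: 5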